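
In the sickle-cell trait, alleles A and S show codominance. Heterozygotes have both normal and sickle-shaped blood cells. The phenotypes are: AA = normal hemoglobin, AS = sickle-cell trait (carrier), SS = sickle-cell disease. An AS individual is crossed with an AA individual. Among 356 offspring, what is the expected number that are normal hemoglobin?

Punnett square for AS × AA:
Offspring genotypes: 2 AA, 2 AS
Phenotype counts: 2 normal hemoglobin, 2 sickle-cell trait (carrier)
normal hemoglobin: 2 out of 4 → fraction 1/2
Expected count = 1/2 × 356 = 178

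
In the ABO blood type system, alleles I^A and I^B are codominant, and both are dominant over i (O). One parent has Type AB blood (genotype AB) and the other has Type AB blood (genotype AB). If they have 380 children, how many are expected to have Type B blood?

Cross: AB × AB
Possible offspring genotypes: 1 AA, 2 AB, 1 BB
Blood type counts: 1 Type A, 2 Type AB, 1 Type B
Probability of Type B: 1/4
Expected count = 1/4 × 380 = 95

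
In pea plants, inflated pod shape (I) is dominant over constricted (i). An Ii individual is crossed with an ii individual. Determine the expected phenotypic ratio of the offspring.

Punnett square for Ii × ii:
Offspring genotypes: 2 Ii, 2 ii
inflated: 2, constricted: 2
Ratio: 1:1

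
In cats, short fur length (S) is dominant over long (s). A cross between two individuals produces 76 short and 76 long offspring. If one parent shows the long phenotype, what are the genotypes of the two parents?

Observed offspring: 76 short, 76 long
The observed ratio simplifies to 1:1. One parent shows long, so its genotype must be ss. A 1:1 offspring split requires the other parent to be heterozygous (Ss).
Parent genotypes: ss × Ss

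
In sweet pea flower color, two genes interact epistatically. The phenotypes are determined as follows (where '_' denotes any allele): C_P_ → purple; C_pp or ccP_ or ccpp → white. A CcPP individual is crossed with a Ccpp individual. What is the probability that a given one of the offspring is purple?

Cross: CcPP × Ccpp — consider each gene separately:
C gene: Cc × Cc → 1 CC, 2 Cc, 1 cc → 3 C_ : 1 cc (out of 4)
P gene: PP × pp → 4 Pp → 4 P_ (out of 4)
Genotype classes (out of 4 × 4 = 16): C_P_ = 3×4 = 12; ccP_ = 1×4 = 4
Apply the phenotype rules: C_P_ (12) → purple; ccP_ (4) → white
Phenotype counts (out of 16): 12 purple, 4 white
purple: 12 out of 16
Probability: 12/16 = 3/4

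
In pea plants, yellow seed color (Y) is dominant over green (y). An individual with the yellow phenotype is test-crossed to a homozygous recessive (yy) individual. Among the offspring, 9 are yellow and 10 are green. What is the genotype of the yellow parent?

Test cross: ? × yy
Offspring: 9 yellow, 10 green — approximately 1:1.
A 1:1 ratio in a test cross indicates the unknown parent is heterozygous (Yy).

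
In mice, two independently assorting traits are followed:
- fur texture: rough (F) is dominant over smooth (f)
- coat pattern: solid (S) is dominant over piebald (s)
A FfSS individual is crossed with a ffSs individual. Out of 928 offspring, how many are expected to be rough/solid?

Dihybrid cross FfSS × ffSs — consider each gene separately:
fur texture: Ff × ff → 2 Ff, 2 ff → 2 F_ : 2 ff (out of 4)
coat pattern: SS × Ss → 2 SS, 2 Ss → 4 S_ (out of 4)
Combine (counts out of 4 × 4 = 16): rough/solid (F_S_) = 2×4 = 8; smooth/solid (ffS_) = 2×4 = 8
Phenotype counts (out of 16): 8 rough/solid, 8 smooth/solid
rough/solid: 8 out of 16 → fraction 1/2
Expected count = 1/2 × 928 = 464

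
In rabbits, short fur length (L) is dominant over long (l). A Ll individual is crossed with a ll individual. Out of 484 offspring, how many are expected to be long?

Punnett square for Ll × ll:
Offspring genotypes: 2 Ll, 2 ll
short: 2, long: 2
long: 2 out of 4 → fraction 1/2
Expected count = 1/2 × 484 = 242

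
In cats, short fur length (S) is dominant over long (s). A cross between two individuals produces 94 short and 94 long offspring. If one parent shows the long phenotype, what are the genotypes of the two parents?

Observed offspring: 94 short, 94 long
The observed ratio simplifies to 1:1. One parent shows long, so its genotype must be ss. A 1:1 offspring split requires the other parent to be heterozygous (Ss).
Parent genotypes: ss × Ss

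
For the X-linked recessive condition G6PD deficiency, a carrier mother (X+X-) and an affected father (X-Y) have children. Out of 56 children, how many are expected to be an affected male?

Cross: X+X- × X-Y
Offspring: 1 X+X-, 1 X+Y, 1 X-X-, 1 X-Y
Probability of an affected male: 1/4
Expected count = 1/4 × 56 = 14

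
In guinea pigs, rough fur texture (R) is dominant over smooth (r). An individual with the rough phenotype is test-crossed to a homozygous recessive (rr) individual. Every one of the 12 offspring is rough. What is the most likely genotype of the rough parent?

Test cross: ? × rr
All offspring are rough.
If the unknown parent were heterozygous (Rr), about half of 12 offspring would be smooth; none are. The unknown parent is most likely homozygous dominant (RR).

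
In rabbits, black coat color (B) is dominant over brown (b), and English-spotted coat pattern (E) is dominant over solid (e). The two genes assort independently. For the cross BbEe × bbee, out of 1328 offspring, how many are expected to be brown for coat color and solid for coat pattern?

Dihybrid cross BbEe × bbee — consider each gene separately:
coat color: Bb × bb → 2 Bb, 2 bb → 2 B_ : 2 bb (out of 4)
coat pattern: Ee × ee → 2 Ee, 2 ee → 2 E_ : 2 ee (out of 4)
Looking for: brown (bb) and solid (ee)
P(brown) = 2/4, P(solid) = 2/4
P(both) = 2/4 × 2/4 = 4/16 = 1/4
Expected count = 1/4 × 1328 = 332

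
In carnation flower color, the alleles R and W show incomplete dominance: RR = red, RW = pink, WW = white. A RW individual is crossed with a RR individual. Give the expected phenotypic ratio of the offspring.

Punnett square for RW × RR:
Offspring genotypes: 2 RR, 2 RW
Phenotype counts: 2 red, 2 pink
Ratio: 1 red : 1 pink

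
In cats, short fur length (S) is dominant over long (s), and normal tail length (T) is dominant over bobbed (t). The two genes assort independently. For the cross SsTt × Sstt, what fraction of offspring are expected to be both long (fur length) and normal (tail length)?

Dihybrid cross SsTt × Sstt — consider each gene separately:
fur length: Ss × Ss → 1 SS, 2 Ss, 1 ss → 3 S_ : 1 ss (out of 4)
tail length: Tt × tt → 2 Tt, 2 tt → 2 T_ : 2 tt (out of 4)
Looking for: long (ss) and normal (T_)
P(long) = 1/4, P(normal) = 2/4
P(both) = 1/4 × 2/4 = 2/16 = 1/8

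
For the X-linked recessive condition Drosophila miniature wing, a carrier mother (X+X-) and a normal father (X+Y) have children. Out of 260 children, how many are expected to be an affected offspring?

Cross: X+X- × X+Y
Offspring: 1 X+X+, 1 X+Y, 1 X+X-, 1 X-Y
Probability of an affected offspring: 1/4
Expected count = 1/4 × 260 = 65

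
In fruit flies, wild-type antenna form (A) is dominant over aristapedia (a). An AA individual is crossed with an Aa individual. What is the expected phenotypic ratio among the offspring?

Punnett square for AA × Aa:
Offspring genotypes: 2 AA, 2 Aa
wild-type: 4, aristapedia: 0
Ratio: all wild-type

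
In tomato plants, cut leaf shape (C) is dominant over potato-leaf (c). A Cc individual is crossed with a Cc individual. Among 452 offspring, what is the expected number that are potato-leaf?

Punnett square for Cc × Cc:
Offspring genotypes: 1 CC, 2 Cc, 1 cc
cut: 3, potato-leaf: 1
potato-leaf: 1 out of 4 → fraction 1/4
Expected count = 1/4 × 452 = 113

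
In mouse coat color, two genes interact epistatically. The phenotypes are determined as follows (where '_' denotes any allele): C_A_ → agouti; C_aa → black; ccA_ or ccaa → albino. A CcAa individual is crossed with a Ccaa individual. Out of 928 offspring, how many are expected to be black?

Cross: CcAa × Ccaa — consider each gene separately:
C gene: Cc × Cc → 1 CC, 2 Cc, 1 cc → 3 C_ : 1 cc (out of 4)
A gene: Aa × aa → 2 Aa, 2 aa → 2 A_ : 2 aa (out of 4)
Genotype classes (out of 4 × 4 = 16): C_A_ = 3×2 = 6; C_aa = 3×2 = 6; ccA_ = 1×2 = 2; ccaa = 1×2 = 2
Apply the phenotype rules: C_A_ (6) → agouti; C_aa (6) → black; ccA_ (2) + ccaa (2) → albino
Phenotype counts (out of 16): 6 agouti, 6 black, 4 albino
black: 6 out of 16 → fraction 3/8
Expected count = 3/8 × 928 = 348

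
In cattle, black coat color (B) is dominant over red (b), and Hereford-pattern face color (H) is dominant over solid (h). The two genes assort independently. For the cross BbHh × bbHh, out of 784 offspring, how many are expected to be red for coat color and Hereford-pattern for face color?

Dihybrid cross BbHh × bbHh — consider each gene separately:
coat color: Bb × bb → 2 Bb, 2 bb → 2 B_ : 2 bb (out of 4)
face color: Hh × Hh → 1 HH, 2 Hh, 1 hh → 3 H_ : 1 hh (out of 4)
Looking for: red (bb) and Hereford-pattern (H_)
P(red) = 2/4, P(Hereford-pattern) = 3/4
P(both) = 2/4 × 3/4 = 6/16 = 3/8
Expected count = 3/8 × 784 = 294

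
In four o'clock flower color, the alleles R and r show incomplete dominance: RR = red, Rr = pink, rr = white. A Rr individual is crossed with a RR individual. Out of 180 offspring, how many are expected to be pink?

Punnett square for Rr × RR:
Offspring genotypes: 2 RR, 2 Rr
Phenotype counts: 2 red, 2 pink
pink: 2 out of 4 → fraction 1/2
Expected count = 1/2 × 180 = 90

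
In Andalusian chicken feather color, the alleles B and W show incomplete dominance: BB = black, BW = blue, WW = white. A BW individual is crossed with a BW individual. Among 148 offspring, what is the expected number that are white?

Punnett square for BW × BW:
Offspring genotypes: 1 BB, 2 BW, 1 WW
Phenotype counts: 1 black, 2 blue, 1 white
white: 1 out of 4 → fraction 1/4
Expected count = 1/4 × 148 = 37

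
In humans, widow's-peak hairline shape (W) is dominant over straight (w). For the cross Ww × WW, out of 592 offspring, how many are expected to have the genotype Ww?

Punnett square for Ww × WW:
Offspring genotypes: 2 WW, 2 Ww
Total offspring: 4
Count with target: 2
Probability: 2/4 = 1/2
Expected count = 1/2 × 592 = 296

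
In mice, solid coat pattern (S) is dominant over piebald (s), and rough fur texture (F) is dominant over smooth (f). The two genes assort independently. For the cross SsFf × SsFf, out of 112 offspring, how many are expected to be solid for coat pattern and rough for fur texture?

Dihybrid cross SsFf × SsFf — consider each gene separately:
coat pattern: Ss × Ss → 1 SS, 2 Ss, 1 ss → 3 S_ : 1 ss (out of 4)
fur texture: Ff × Ff → 1 FF, 2 Ff, 1 ff → 3 F_ : 1 ff (out of 4)
Looking for: solid (S_) and rough (F_)
P(solid) = 3/4, P(rough) = 3/4
P(both) = 3/4 × 3/4 = 9/16
Expected count = 9/16 × 112 = 63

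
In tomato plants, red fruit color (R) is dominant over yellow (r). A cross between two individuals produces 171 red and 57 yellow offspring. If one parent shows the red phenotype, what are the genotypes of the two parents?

Observed offspring: 171 red, 57 yellow
The observed ratio simplifies to 3:1. Yellow (rr) offspring appear, so each parent must contribute one r allele. The parent stated to show red carries R, so it is Rr. The other parent is then either Rr or rr: Rr × rr would give a 1:1 split, whereas Rr × Rr gives 3:1 — matching the data. So both parents are heterozygous (Rr × Rr).
Parent genotypes: Rr × Rr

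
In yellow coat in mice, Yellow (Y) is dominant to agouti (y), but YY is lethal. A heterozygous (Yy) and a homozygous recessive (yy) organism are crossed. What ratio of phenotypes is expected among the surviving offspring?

Cross: Yy × yy
Punnett square offspring (before lethality): 2 Yy, 2 yy
No YY offspring are produced in this cross.
Ratio: 1 yellow : 1 agouti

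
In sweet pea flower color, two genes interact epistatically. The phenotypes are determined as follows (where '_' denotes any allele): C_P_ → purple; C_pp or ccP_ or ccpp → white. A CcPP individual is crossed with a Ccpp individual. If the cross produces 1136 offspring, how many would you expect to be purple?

Cross: CcPP × Ccpp — consider each gene separately:
C gene: Cc × Cc → 1 CC, 2 Cc, 1 cc → 3 C_ : 1 cc (out of 4)
P gene: PP × pp → 4 Pp → 4 P_ (out of 4)
Genotype classes (out of 4 × 4 = 16): C_P_ = 3×4 = 12; ccP_ = 1×4 = 4
Apply the phenotype rules: C_P_ (12) → purple; ccP_ (4) → white
Phenotype counts (out of 16): 12 purple, 4 white
purple: 12 out of 16 → fraction 3/4
Expected count = 3/4 × 1136 = 852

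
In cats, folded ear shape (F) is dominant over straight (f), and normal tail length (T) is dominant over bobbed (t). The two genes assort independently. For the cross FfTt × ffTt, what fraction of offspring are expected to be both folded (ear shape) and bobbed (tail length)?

Dihybrid cross FfTt × ffTt — consider each gene separately:
ear shape: Ff × ff → 2 Ff, 2 ff → 2 F_ : 2 ff (out of 4)
tail length: Tt × Tt → 1 TT, 2 Tt, 1 tt → 3 T_ : 1 tt (out of 4)
Looking for: folded (F_) and bobbed (tt)
P(folded) = 2/4, P(bobbed) = 1/4
P(both) = 2/4 × 1/4 = 2/16 = 1/8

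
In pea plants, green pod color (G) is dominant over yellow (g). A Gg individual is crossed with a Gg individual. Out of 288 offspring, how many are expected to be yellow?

Punnett square for Gg × Gg:
Offspring genotypes: 1 GG, 2 Gg, 1 gg
green: 3, yellow: 1
yellow: 1 out of 4 → fraction 1/4
Expected count = 1/4 × 288 = 72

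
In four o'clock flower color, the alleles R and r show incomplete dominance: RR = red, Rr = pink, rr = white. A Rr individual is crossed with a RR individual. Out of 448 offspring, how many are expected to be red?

Punnett square for Rr × RR:
Offspring genotypes: 2 RR, 2 Rr
Phenotype counts: 2 red, 2 pink
red: 2 out of 4 → fraction 1/2
Expected count = 1/2 × 448 = 224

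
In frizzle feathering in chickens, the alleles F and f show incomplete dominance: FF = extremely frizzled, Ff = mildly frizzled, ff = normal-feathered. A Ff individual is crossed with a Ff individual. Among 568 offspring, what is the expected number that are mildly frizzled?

Punnett square for Ff × Ff:
Offspring genotypes: 1 FF, 2 Ff, 1 ff
Phenotype counts: 1 extremely frizzled, 2 mildly frizzled, 1 normal-feathered
mildly frizzled: 2 out of 4 → fraction 1/2
Expected count = 1/2 × 568 = 284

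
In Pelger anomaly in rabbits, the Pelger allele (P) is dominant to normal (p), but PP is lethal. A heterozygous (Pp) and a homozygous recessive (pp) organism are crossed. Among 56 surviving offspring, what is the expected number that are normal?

Cross: Pp × pp
Punnett square offspring (before lethality): 2 Pp, 2 pp
No PP offspring are produced in this cross.
normal: 2 out of 4 → fraction 1/2
Expected count = 1/2 × 56 = 28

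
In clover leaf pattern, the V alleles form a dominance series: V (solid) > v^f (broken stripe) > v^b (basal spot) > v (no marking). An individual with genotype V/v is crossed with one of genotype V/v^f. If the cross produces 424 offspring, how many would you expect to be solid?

Cross: V/v × V/v^f
Allele dominance: V > v^f > v^b > v
Offspring genotypes: 1 V/V, 1 V/v^f, 1 V/v, 1 v^f/v
Phenotype counts: 3 solid, 1 broken stripe
solid: 3 out of 4 → fraction 3/4
Expected count = 3/4 × 424 = 318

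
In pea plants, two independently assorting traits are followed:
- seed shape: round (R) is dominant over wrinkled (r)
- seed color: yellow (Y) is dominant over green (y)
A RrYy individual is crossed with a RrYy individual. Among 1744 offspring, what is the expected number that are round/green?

Dihybrid cross RrYy × RrYy — consider each gene separately:
seed shape: Rr × Rr → 1 RR, 2 Rr, 1 rr → 3 R_ : 1 rr (out of 4)
seed color: Yy × Yy → 1 YY, 2 Yy, 1 yy → 3 Y_ : 1 yy (out of 4)
Combine (counts out of 4 × 4 = 16): round/yellow (R_Y_) = 3×3 = 9; round/green (R_yy) = 3×1 = 3; wrinkled/yellow (rrY_) = 1×3 = 3; wrinkled/green (rryy) = 1×1 = 1
Phenotype counts (out of 16): 9 round/yellow, 3 round/green, 3 wrinkled/yellow, 1 wrinkled/green
round/green: 3 out of 16 → fraction 3/16
Expected count = 3/16 × 1744 = 327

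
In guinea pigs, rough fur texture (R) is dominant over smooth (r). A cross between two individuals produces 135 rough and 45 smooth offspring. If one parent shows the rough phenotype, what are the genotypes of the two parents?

Observed offspring: 135 rough, 45 smooth
The observed ratio simplifies to 3:1. Smooth (rr) offspring appear, so each parent must contribute one r allele. The parent stated to show rough carries R, so it is Rr. The other parent is then either Rr or rr: Rr × rr would give a 1:1 split, whereas Rr × Rr gives 3:1 — matching the data. So both parents are heterozygous (Rr × Rr).
Parent genotypes: Rr × Rr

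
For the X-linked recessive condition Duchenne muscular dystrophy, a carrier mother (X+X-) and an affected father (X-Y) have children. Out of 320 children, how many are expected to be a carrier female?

Cross: X+X- × X-Y
Offspring: 1 X+X-, 1 X+Y, 1 X-X-, 1 X-Y
Probability of a carrier female: 1/4
Expected count = 1/4 × 320 = 80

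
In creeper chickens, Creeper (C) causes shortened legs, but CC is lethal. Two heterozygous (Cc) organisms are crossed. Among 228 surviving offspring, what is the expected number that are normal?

Cross: Cc × Cc
Punnett square offspring (before lethality): 1 CC, 2 Cc, 1 cc
The CC genotype is lethal (embryos die); surviving offspring: 2 Cc, 1 cc
normal: 1 out of 3 → fraction 1/3
Expected count = 1/3 × 228 = 76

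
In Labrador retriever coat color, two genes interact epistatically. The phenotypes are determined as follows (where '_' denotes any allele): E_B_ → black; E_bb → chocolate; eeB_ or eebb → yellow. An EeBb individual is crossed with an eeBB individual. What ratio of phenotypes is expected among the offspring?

Cross: EeBb × eeBB — consider each gene separately:
E gene: Ee × ee → 2 Ee, 2 ee → 2 E_ : 2 ee (out of 4)
B gene: Bb × BB → 2 BB, 2 Bb → 4 B_ (out of 4)
Genotype classes (out of 4 × 4 = 16): E_B_ = 2×4 = 8; eeB_ = 2×4 = 8
Apply the phenotype rules: E_B_ (8) → black; eeB_ (8) → yellow
Phenotype counts (out of 16): 8 black, 8 yellow
Ratio: 1 black : 1 yellow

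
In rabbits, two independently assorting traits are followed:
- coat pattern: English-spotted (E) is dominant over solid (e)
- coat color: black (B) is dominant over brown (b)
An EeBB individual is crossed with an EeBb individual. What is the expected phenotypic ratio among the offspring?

Dihybrid cross EeBB × EeBb — consider each gene separately:
coat pattern: Ee × Ee → 1 EE, 2 Ee, 1 ee → 3 E_ : 1 ee (out of 4)
coat color: BB × Bb → 2 BB, 2 Bb → 4 B_ (out of 4)
Combine (counts out of 4 × 4 = 16): English-spotted/black (E_B_) = 3×4 = 12; solid/black (eeB_) = 1×4 = 4
Phenotype counts (out of 16): 12 English-spotted/black, 4 solid/black
Ratio: 3 English-spotted/black : 1 solid/black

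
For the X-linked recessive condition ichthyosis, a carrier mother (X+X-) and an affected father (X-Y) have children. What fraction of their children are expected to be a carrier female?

Cross: X+X- × X-Y
Offspring: 1 X+X-, 1 X+Y, 1 X-X-, 1 X-Y
Probability of a carrier female: 1/4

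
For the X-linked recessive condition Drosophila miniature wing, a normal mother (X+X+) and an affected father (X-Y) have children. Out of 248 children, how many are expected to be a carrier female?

Cross: X+X+ × X-Y
Offspring: 2 X+X-, 2 X+Y
Probability of a carrier female: 2/4 = 1/2
Expected count = 1/2 × 248 = 124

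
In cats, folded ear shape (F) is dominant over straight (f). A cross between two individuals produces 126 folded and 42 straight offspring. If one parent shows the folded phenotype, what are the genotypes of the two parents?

Observed offspring: 126 folded, 42 straight
The observed ratio simplifies to 3:1. Straight (ff) offspring appear, so each parent must contribute one f allele. The parent stated to show folded carries F, so it is Ff. The other parent is then either Ff or ff: Ff × ff would give a 1:1 split, whereas Ff × Ff gives 3:1 — matching the data. So both parents are heterozygous (Ff × Ff).
Parent genotypes: Ff × Ff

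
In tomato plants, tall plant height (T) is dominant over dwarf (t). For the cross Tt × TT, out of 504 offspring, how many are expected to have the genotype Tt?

Punnett square for Tt × TT:
Offspring genotypes: 2 TT, 2 Tt
Total offspring: 4
Count with target: 2
Probability: 2/4 = 1/2
Expected count = 1/2 × 504 = 252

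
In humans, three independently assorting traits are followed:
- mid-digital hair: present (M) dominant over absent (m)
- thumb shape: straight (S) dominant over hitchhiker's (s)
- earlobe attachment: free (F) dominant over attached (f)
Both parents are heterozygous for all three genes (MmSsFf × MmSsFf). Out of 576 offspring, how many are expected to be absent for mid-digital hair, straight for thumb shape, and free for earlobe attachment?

Trihybrid cross: MmSsFf × MmSsFf
Each trait segregates independently with a 3:1 phenotypic ratio, so each gene contributes 3/4 (dominant) or 1/4 (recessive).
Target: absent (mid-digital hair), straight (thumb shape), free (earlobe attachment)
Probability = product of independent per-trait probabilities
= 1/4 × 3/4 × 3/4 = 9/64
Expected count = 9/64 × 576 = 81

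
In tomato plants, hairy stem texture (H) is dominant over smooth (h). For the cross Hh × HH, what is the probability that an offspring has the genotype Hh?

Punnett square for Hh × HH:
Offspring genotypes: 2 HH, 2 Hh
Total offspring: 4
Count with target: 2
Probability: 2/4 = 1/2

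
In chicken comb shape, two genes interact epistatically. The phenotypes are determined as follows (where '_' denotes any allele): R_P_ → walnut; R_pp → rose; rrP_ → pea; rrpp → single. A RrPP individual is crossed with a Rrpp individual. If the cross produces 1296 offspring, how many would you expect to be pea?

Cross: RrPP × Rrpp — consider each gene separately:
R gene: Rr × Rr → 1 RR, 2 Rr, 1 rr → 3 R_ : 1 rr (out of 4)
P gene: PP × pp → 4 Pp → 4 P_ (out of 4)
Genotype classes (out of 4 × 4 = 16): R_P_ = 3×4 = 12; rrP_ = 1×4 = 4
Apply the phenotype rules: R_P_ (12) → walnut; rrP_ (4) → pea
Phenotype counts (out of 16): 12 walnut, 4 pea
pea: 4 out of 16 → fraction 1/4
Expected count = 1/4 × 1296 = 324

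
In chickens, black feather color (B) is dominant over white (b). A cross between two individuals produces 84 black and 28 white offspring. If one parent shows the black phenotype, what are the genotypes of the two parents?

Observed offspring: 84 black, 28 white
The observed ratio simplifies to 3:1. White (bb) offspring appear, so each parent must contribute one b allele. The parent stated to show black carries B, so it is Bb. The other parent is then either Bb or bb: Bb × bb would give a 1:1 split, whereas Bb × Bb gives 3:1 — matching the data. So both parents are heterozygous (Bb × Bb).
Parent genotypes: Bb × Bb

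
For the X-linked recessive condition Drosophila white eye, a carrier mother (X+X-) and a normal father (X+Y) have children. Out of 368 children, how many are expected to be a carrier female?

Cross: X+X- × X+Y
Offspring: 1 X+X+, 1 X+Y, 1 X+X-, 1 X-Y
Probability of a carrier female: 1/4
Expected count = 1/4 × 368 = 92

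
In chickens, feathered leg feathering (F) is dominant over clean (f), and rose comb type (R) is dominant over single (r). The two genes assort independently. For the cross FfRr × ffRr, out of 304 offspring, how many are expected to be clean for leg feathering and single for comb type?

Dihybrid cross FfRr × ffRr — consider each gene separately:
leg feathering: Ff × ff → 2 Ff, 2 ff → 2 F_ : 2 ff (out of 4)
comb type: Rr × Rr → 1 RR, 2 Rr, 1 rr → 3 R_ : 1 rr (out of 4)
Looking for: clean (ff) and single (rr)
P(clean) = 2/4, P(single) = 1/4
P(both) = 2/4 × 1/4 = 2/16 = 1/8
Expected count = 1/8 × 304 = 38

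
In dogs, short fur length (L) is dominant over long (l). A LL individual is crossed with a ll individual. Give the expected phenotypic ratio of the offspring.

Punnett square for LL × ll:
Offspring genotypes: 4 Ll
short: 4, long: 0
Ratio: all short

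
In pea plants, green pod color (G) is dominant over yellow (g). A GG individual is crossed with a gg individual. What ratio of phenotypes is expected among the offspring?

Punnett square for GG × gg:
Offspring genotypes: 4 Gg
green: 4, yellow: 0
Ratio: all green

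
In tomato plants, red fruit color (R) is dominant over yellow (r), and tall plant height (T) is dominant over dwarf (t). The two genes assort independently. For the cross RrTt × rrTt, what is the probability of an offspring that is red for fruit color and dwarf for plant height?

Dihybrid cross RrTt × rrTt — consider each gene separately:
fruit color: Rr × rr → 2 Rr, 2 rr → 2 R_ : 2 rr (out of 4)
plant height: Tt × Tt → 1 TT, 2 Tt, 1 tt → 3 T_ : 1 tt (out of 4)
Looking for: red (R_) and dwarf (tt)
P(red) = 2/4, P(dwarf) = 1/4
P(both) = 2/4 × 1/4 = 2/16 = 1/8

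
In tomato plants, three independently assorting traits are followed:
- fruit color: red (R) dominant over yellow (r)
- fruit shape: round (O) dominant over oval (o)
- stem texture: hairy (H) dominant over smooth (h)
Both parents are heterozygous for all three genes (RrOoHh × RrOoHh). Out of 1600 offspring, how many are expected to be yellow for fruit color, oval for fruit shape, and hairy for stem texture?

Trihybrid cross: RrOoHh × RrOoHh
Each trait segregates independently with a 3:1 phenotypic ratio, so each gene contributes 3/4 (dominant) or 1/4 (recessive).
Target: yellow (fruit color), oval (fruit shape), hairy (stem texture)
Probability = product of independent per-trait probabilities
= 1/4 × 1/4 × 3/4 = 3/64
Expected count = 3/64 × 1600 = 75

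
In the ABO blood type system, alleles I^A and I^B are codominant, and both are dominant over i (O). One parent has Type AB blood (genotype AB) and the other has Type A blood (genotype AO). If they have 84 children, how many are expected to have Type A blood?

Cross: AB × AO
Possible offspring genotypes: 1 AA, 1 AO, 1 AB, 1 BO
Blood type counts: 2 Type A, 1 Type AB, 1 Type B
Probability of Type A: 2/4 = 1/2
Expected count = 1/2 × 84 = 42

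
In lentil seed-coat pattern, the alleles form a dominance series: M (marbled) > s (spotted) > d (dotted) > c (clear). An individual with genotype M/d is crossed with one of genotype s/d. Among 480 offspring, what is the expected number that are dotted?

Cross: M/d × s/d
Allele dominance: M > s > d > c
Offspring genotypes: 1 M/s, 1 M/d, 1 s/d, 1 d/d
Phenotype counts: 2 marbled, 1 spotted, 1 dotted
dotted: 1 out of 4 → fraction 1/4
Expected count = 1/4 × 480 = 120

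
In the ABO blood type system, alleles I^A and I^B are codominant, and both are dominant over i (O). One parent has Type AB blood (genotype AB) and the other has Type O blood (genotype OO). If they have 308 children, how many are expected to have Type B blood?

Cross: AB × OO
Possible offspring genotypes: 2 AO, 2 BO
Blood type counts: 2 Type A, 2 Type B
Probability of Type B: 2/4 = 1/2
Expected count = 1/2 × 308 = 154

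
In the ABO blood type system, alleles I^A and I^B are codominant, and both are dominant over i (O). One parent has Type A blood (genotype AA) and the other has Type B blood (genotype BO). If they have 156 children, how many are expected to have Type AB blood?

Cross: AA × BO
Possible offspring genotypes: 2 AB, 2 AO
Blood type counts: 2 Type AB, 2 Type A
Probability of Type AB: 2/4 = 1/2
Expected count = 1/2 × 156 = 78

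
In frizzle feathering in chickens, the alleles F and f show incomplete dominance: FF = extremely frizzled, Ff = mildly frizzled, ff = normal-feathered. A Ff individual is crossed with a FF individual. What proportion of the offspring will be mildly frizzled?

Punnett square for Ff × FF:
Offspring genotypes: 2 FF, 2 Ff
Phenotype counts: 2 extremely frizzled, 2 mildly frizzled
mildly frizzled: 2 out of 4
Probability: 2/4 = 1/2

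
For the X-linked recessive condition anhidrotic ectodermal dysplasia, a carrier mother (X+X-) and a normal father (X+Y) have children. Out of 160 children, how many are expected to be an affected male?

Cross: X+X- × X+Y
Offspring: 1 X+X+, 1 X+Y, 1 X+X-, 1 X-Y
Probability of an affected male: 1/4
Expected count = 1/4 × 160 = 40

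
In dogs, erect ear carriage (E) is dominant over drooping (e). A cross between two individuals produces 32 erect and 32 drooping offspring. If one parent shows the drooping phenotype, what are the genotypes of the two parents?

Observed offspring: 32 erect, 32 drooping
The observed ratio simplifies to 1:1. One parent shows drooping, so its genotype must be ee. A 1:1 offspring split requires the other parent to be heterozygous (Ee).
Parent genotypes: ee × Ee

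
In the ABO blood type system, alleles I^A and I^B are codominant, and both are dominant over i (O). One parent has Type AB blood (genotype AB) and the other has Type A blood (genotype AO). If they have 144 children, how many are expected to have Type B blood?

Cross: AB × AO
Possible offspring genotypes: 1 AA, 1 AO, 1 AB, 1 BO
Blood type counts: 2 Type A, 1 Type AB, 1 Type B
Probability of Type B: 1/4
Expected count = 1/4 × 144 = 36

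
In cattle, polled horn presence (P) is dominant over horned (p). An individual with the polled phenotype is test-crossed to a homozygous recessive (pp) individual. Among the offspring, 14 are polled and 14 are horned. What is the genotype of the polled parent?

Test cross: ? × pp
Offspring: 14 polled, 14 horned — approximately 1:1.
A 1:1 ratio in a test cross indicates the unknown parent is heterozygous (Pp).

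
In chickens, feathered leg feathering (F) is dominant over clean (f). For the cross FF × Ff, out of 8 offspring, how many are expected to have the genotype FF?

Punnett square for FF × Ff:
Offspring genotypes: 2 FF, 2 Ff
Total offspring: 4
Count with target: 2
Probability: 2/4 = 1/2
Expected count = 1/2 × 8 = 4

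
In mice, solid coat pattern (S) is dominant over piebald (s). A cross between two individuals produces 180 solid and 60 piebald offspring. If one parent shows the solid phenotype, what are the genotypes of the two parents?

Observed offspring: 180 solid, 60 piebald
The observed ratio simplifies to 3:1. Piebald (ss) offspring appear, so each parent must contribute one s allele. The parent stated to show solid carries S, so it is Ss. The other parent is then either Ss or ss: Ss × ss would give a 1:1 split, whereas Ss × Ss gives 3:1 — matching the data. So both parents are heterozygous (Ss × Ss).
Parent genotypes: Ss × Ss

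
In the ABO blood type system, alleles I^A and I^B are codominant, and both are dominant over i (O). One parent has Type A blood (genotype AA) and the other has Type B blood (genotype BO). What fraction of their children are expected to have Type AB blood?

Cross: AA × BO
Possible offspring genotypes: 2 AB, 2 AO
Blood type counts: 2 Type AB, 2 Type A
Probability of Type AB: 2/4 = 1/2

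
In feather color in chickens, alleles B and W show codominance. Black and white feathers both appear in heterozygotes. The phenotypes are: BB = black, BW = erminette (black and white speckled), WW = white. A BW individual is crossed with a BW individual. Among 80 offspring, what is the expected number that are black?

Punnett square for BW × BW:
Offspring genotypes: 1 BB, 2 BW, 1 WW
Phenotype counts: 1 black, 2 erminette (black and white speckled), 1 white
black: 1 out of 4 → fraction 1/4
Expected count = 1/4 × 80 = 20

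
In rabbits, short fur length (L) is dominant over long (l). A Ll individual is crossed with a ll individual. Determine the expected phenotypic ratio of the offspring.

Punnett square for Ll × ll:
Offspring genotypes: 2 Ll, 2 ll
short: 2, long: 2
Ratio: 1:1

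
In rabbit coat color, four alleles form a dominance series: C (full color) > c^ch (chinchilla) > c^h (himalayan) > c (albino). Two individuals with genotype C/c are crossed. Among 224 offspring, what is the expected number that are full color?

Cross: C/c × C/c
Allele dominance: C > c^ch > c^h > c
Offspring genotypes: 1 C/C, 2 C/c, 1 c/c
Phenotype counts: 3 full color, 1 albino
full color: 3 out of 4 → fraction 3/4
Expected count = 3/4 × 224 = 168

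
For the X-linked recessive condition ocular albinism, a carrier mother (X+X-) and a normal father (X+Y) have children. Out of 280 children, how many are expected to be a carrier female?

Cross: X+X- × X+Y
Offspring: 1 X+X+, 1 X+Y, 1 X+X-, 1 X-Y
Probability of a carrier female: 1/4
Expected count = 1/4 × 280 = 70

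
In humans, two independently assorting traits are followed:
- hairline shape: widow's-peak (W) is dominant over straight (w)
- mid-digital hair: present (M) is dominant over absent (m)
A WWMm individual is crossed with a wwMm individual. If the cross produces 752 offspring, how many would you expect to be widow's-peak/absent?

Dihybrid cross WWMm × wwMm — consider each gene separately:
hairline shape: WW × ww → 4 Ww → 4 W_ (out of 4)
mid-digital hair: Mm × Mm → 1 MM, 2 Mm, 1 mm → 3 M_ : 1 mm (out of 4)
Combine (counts out of 4 × 4 = 16): widow's-peak/present (W_M_) = 4×3 = 12; widow's-peak/absent (W_mm) = 4×1 = 4
Phenotype counts (out of 16): 12 widow's-peak/present, 4 widow's-peak/absent
widow's-peak/absent: 4 out of 16 → fraction 1/4
Expected count = 1/4 × 752 = 188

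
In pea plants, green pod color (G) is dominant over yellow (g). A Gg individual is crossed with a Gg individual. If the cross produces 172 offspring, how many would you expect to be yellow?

Punnett square for Gg × Gg:
Offspring genotypes: 1 GG, 2 Gg, 1 gg
green: 3, yellow: 1
yellow: 1 out of 4 → fraction 1/4
Expected count = 1/4 × 172 = 43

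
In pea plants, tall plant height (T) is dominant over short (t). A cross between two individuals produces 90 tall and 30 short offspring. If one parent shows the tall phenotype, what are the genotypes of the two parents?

Observed offspring: 90 tall, 30 short
The observed ratio simplifies to 3:1. Short (tt) offspring appear, so each parent must contribute one t allele. The parent stated to show tall carries T, so it is Tt. The other parent is then either Tt or tt: Tt × tt would give a 1:1 split, whereas Tt × Tt gives 3:1 — matching the data. So both parents are heterozygous (Tt × Tt).
Parent genotypes: Tt × Tt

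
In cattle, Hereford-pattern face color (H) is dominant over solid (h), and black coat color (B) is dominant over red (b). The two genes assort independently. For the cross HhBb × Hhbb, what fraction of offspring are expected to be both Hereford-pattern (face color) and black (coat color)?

Dihybrid cross HhBb × Hhbb — consider each gene separately:
face color: Hh × Hh → 1 HH, 2 Hh, 1 hh → 3 H_ : 1 hh (out of 4)
coat color: Bb × bb → 2 Bb, 2 bb → 2 B_ : 2 bb (out of 4)
Looking for: Hereford-pattern (H_) and black (B_)
P(Hereford-pattern) = 3/4, P(black) = 2/4
P(both) = 3/4 × 2/4 = 6/16 = 3/8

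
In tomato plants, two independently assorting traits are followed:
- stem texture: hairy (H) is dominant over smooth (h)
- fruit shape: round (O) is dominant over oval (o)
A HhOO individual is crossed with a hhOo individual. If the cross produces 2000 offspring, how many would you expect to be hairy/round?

Dihybrid cross HhOO × hhOo — consider each gene separately:
stem texture: Hh × hh → 2 Hh, 2 hh → 2 H_ : 2 hh (out of 4)
fruit shape: OO × Oo → 2 OO, 2 Oo → 4 O_ (out of 4)
Combine (counts out of 4 × 4 = 16): hairy/round (H_O_) = 2×4 = 8; smooth/round (hhO_) = 2×4 = 8
Phenotype counts (out of 16): 8 hairy/round, 8 smooth/round
hairy/round: 8 out of 16 → fraction 1/2
Expected count = 1/2 × 2000 = 1000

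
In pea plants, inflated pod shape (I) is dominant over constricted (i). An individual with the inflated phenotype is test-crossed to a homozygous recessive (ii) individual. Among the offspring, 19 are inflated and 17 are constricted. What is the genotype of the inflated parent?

Test cross: ? × ii
Offspring: 19 inflated, 17 constricted — approximately 1:1.
A 1:1 ratio in a test cross indicates the unknown parent is heterozygous (Ii).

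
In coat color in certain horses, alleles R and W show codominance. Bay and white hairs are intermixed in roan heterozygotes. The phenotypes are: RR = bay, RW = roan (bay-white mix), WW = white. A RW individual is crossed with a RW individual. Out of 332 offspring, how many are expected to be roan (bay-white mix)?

Punnett square for RW × RW:
Offspring genotypes: 1 RR, 2 RW, 1 WW
Phenotype counts: 1 bay, 2 roan (bay-white mix), 1 white
roan (bay-white mix): 2 out of 4 → fraction 1/2
Expected count = 1/2 × 332 = 166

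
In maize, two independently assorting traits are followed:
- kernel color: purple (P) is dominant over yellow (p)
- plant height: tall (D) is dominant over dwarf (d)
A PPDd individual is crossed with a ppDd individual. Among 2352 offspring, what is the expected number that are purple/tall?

Dihybrid cross PPDd × ppDd — consider each gene separately:
kernel color: PP × pp → 4 Pp → 4 P_ (out of 4)
plant height: Dd × Dd → 1 DD, 2 Dd, 1 dd → 3 D_ : 1 dd (out of 4)
Combine (counts out of 4 × 4 = 16): purple/tall (P_D_) = 4×3 = 12; purple/dwarf (P_dd) = 4×1 = 4
Phenotype counts (out of 16): 12 purple/tall, 4 purple/dwarf
purple/tall: 12 out of 16 → fraction 3/4
Expected count = 3/4 × 2352 = 1764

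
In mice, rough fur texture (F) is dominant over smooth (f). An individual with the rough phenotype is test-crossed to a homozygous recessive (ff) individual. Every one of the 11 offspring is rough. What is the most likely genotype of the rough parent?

Test cross: ? × ff
All offspring are rough.
If the unknown parent were heterozygous (Ff), about half of 11 offspring would be smooth; none are. The unknown parent is most likely homozygous dominant (FF).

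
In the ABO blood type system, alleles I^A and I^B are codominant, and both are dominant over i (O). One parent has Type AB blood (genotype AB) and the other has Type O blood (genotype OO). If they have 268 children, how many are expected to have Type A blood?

Cross: AB × OO
Possible offspring genotypes: 2 AO, 2 BO
Blood type counts: 2 Type A, 2 Type B
Probability of Type A: 2/4 = 1/2
Expected count = 1/2 × 268 = 134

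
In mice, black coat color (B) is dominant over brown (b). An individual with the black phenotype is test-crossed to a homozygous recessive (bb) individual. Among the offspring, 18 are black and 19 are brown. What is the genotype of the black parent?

Test cross: ? × bb
Offspring: 18 black, 19 brown — approximately 1:1.
A 1:1 ratio in a test cross indicates the unknown parent is heterozygous (Bb).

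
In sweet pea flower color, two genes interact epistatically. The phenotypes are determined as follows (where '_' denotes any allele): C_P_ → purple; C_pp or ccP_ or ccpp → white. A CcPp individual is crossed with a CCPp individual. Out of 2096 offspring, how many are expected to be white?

Cross: CcPp × CCPp — consider each gene separately:
C gene: Cc × CC → 2 CC, 2 Cc → 4 C_ (out of 4)
P gene: Pp × Pp → 1 PP, 2 Pp, 1 pp → 3 P_ : 1 pp (out of 4)
Genotype classes (out of 4 × 4 = 16): C_P_ = 4×3 = 12; C_pp = 4×1 = 4
Apply the phenotype rules: C_P_ (12) → purple; C_pp (4) → white
Phenotype counts (out of 16): 12 purple, 4 white
white: 4 out of 16 → fraction 1/4
Expected count = 1/4 × 2096 = 524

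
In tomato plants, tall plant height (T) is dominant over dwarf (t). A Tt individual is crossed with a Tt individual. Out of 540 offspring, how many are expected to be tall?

Punnett square for Tt × Tt:
Offspring genotypes: 1 TT, 2 Tt, 1 tt
tall: 3, dwarf: 1
tall: 3 out of 4 → fraction 3/4
Expected count = 3/4 × 540 = 405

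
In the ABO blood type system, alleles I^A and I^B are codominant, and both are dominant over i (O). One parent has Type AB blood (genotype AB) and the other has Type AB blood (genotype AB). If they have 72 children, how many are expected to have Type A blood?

Cross: AB × AB
Possible offspring genotypes: 1 AA, 2 AB, 1 BB
Blood type counts: 1 Type A, 2 Type AB, 1 Type B
Probability of Type A: 1/4
Expected count = 1/4 × 72 = 18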